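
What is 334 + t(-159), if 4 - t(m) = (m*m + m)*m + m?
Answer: 3994895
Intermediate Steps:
t(m) = 4 - m - m*(m + m**2) (t(m) = 4 - ((m*m + m)*m + m) = 4 - ((m**2 + m)*m + m) = 4 - ((m + m**2)*m + m) = 4 - (m*(m + m**2) + m) = 4 - (m + m*(m + m**2)) = 4 + (-m - m*(m + m**2)) = 4 - m - m*(m + m**2))
334 + t(-159) = 334 + (4 - 1*(-159) - 1*(-159)**2 - 1*(-159)**3) = 334 + (4 + 159 - 1*25281 - 1*(-4019679)) = 334 + (4 + 159 - 25281 + 4019679) = 334 + 3994561 = 3994895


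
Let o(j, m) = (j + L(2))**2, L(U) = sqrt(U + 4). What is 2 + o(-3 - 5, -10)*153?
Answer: 10712 - 2448*sqrt(6) ≈ 4715.6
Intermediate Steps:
L(U) = sqrt(4 + U)
o(j, m) = (j + sqrt(6))**2 (o(j, m) = (j + sqrt(4 + 2))**2 = (j + sqrt(6))**2)
2 + o(-3 - 5, -10)*153 = 2 + ((-3 - 5) + sqrt(6))**2*153 = 2 + (-8 + sqrt(6))**2*153 = 2 + 153*(-8 + sqrt(6))**2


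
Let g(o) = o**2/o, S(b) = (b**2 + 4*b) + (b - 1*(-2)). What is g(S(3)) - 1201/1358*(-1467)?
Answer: 1797175/1358 ≈ 1323.4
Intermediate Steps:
S(b) = 2 + b**2 + 5*b (S(b) = (b**2 + 4*b) + (b + 2) = (b**2 + 4*b) + (2 + b) = 2 + b**2 + 5*b)
g(o) = o
g(S(3)) - 1201/1358*(-1467) = (2 + 3**2 + 5*3) - 1201/1358*(-1467) = (2 + 9 + 15) - 1201*1/1358*(-1467) = 26 - 1201/1358*(-1467) = 26 + 1761867/1358 = 1797175/1358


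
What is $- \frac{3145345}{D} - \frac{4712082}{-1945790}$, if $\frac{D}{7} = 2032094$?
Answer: $\frac{4350541005029}{1977014092130} \approx 2.2006$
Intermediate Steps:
$D = 14224658$ ($D = 7 \cdot 2032094 = 14224658$)
$- \frac{3145345}{D} - \frac{4712082}{-1945790} = - \frac{3145345}{14224658} - \frac{4712082}{-1945790} = \left(-3145345\right) \frac{1}{14224658} - - \frac{2356041}{972895} = - \frac{449335}{2032094} + \frac{2356041}{972895} = \frac{4350541005029}{1977014092130}$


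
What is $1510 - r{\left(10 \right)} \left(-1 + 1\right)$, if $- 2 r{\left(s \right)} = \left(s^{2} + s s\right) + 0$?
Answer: $1510$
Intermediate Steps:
$r{\left(s \right)} = - s^{2}$ ($r{\left(s \right)} = - \frac{\left(s^{2} + s s\right) + 0}{2} = - \frac{\left(s^{2} + s^{2}\right) + 0}{2} = - \frac{2 s^{2} + 0}{2} = - \frac{2 s^{2}}{2} = - s^{2}$)
$1510 - r{\left(10 \right)} \left(-1 + 1\right) = 1510 - - 10^{2} \left(-1 + 1\right) = 1510 - \left(-1\right) 100 \cdot 0 = 1510 - \left(-100\right) 0 = 1510 - 0 = 1510 + 0 = 1510$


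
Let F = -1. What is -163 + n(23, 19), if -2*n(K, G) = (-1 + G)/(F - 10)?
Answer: -1784/11 ≈ -162.18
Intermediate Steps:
n(K, G) = -1/22 + G/22 (n(K, G) = -(-1 + G)/(2*(-1 - 10)) = -(-1 + G)/(2*(-11)) = -(-1 + G)*(-1)/(2*11) = -(1/11 - G/11)/2 = -1/22 + G/22)
-163 + n(23, 19) = -163 + (-1/22 + (1/22)*19) = -163 + (-1/22 + 19/22) = -163 + 9/11 = -1784/11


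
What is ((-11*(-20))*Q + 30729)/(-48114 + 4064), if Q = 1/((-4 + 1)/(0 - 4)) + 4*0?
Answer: -93067/132150 ≈ -0.70425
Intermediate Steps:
Q = 4/3 (Q = 1/(-3/(-4)) + 0 = 1/(-3*(-1/4)) + 0 = 1/(3/4) + 0 = 4/3 + 0 = 4/3 ≈ 1.3333)
((-11*(-20))*Q + 30729)/(-48114 + 4064) = (-11*(-20)*(4/3) + 30729)/(-48114 + 4064) = (220*(4/3) + 30729)/(-44050) = (880/3 + 30729)*(-1/44050) = (93067/3)*(-1/44050) = -93067/132150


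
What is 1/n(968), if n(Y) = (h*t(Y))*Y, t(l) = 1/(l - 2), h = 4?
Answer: 483/1936 ≈ 0.24948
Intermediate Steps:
t(l) = 1/(-2 + l)
n(Y) = 4*Y/(-2 + Y) (n(Y) = (4/(-2 + Y))*Y = 4*Y/(-2 + Y))
1/n(968) = 1/(4*968/(-2 + 968)) = 1/(4*968/966) = 1/(4*968*(1/966)) = 1/(1936/483) = 483/1936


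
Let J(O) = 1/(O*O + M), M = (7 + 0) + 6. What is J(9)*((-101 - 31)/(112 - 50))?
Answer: -33/1457 ≈ -0.022649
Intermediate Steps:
M = 13 (M = 7 + 6 = 13)
J(O) = 1/(13 + O²) (J(O) = 1/(O*O + 13) = 1/(O² + 13) = 1/(13 + O²))
J(9)*((-101 - 31)/(112 - 50)) = ((-101 - 31)/(112 - 50))/(13 + 9²) = (-132/62)/(13 + 81) = (-132*1/62)/94 = (1/94)*(-66/31) = -33/1457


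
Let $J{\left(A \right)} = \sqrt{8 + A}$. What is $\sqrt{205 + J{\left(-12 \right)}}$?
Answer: $\sqrt{205 + 2 i} \approx 14.318 + 0.06984 i$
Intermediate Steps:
$\sqrt{205 + J{\left(-12 \right)}} = \sqrt{205 + \sqrt{8 - 12}} = \sqrt{205 + \sqrt{-4}} = \sqrt{205 + 2 i}$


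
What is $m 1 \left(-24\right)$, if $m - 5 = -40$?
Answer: $840$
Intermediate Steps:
$m = -35$ ($m = 5 - 40 = -35$)
$m 1 \left(-24\right) = \left(-35\right) 1 \left(-24\right) = \left(-35\right) \left(-24\right) = 840$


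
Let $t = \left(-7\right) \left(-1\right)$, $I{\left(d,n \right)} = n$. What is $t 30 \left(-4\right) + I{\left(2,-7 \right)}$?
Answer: $-847$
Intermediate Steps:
$t = 7$
$t 30 \left(-4\right) + I{\left(2,-7 \right)} = 7 \cdot 30 \left(-4\right) - 7 = 7 \left(-120\right) - 7 = -840 - 7 = -847$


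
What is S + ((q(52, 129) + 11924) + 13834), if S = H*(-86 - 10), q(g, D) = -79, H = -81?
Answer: 33455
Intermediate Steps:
S = 7776 (S = -81*(-86 - 10) = -81*(-96) = 7776)
S + ((q(52, 129) + 11924) + 13834) = 7776 + ((-79 + 11924) + 13834) = 7776 + (11845 + 13834) = 7776 + 25679 = 33455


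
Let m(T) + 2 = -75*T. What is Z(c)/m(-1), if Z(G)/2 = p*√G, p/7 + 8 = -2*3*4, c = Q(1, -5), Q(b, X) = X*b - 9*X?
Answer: -896*√10/73 ≈ -38.814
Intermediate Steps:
Q(b, X) = -9*X + X*b
c = 40 (c = -5*(-9 + 1) = -5*(-8) = 40)
p = -224 (p = -56 + 7*(-2*3*4) = -56 + 7*(-6*4) = -56 + 7*(-24) = -56 - 168 = -224)
Z(G) = -448*√G (Z(G) = 2*(-224*√G) = -448*√G)
m(T) = -2 - 75*T
Z(c)/m(-1) = (-896*√10)/(-2 - 75*(-1)) = (-896*√10)/(-2 + 75) = -896*√10/73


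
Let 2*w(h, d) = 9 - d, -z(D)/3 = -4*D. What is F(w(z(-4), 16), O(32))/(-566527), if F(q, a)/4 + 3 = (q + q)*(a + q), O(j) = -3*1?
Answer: -170/566527 ≈ -0.00030007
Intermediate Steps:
z(D) = 12*D (z(D) = -(-12)*D = 12*D)
w(h, d) = 9/2 - d/2 (w(h, d) = (9 - d)/2 = 9/2 - d/2)
O(j) = -3
F(q, a) = -12 + 8*q*(a + q) (F(q, a) = -12 + 4*((q + q)*(a + q)) = -12 + 4*((2*q)*(a + q)) = -12 + 4*(2*q*(a + q)) = -12 + 8*q*(a + q))
F(w(z(-4), 16), O(32))/(-566527) = (-12 + 8*(9/2 - 1/2*16)**2 + 8*(-3)*(9/2 - 1/2*16))/(-566527) = (-12 + 8*(9/2 - 8)**2 + 8*(-3)*(9/2 - 8))*(-1/566527) = (-12 + 8*(-7/2)**2 + 8*(-3)*(-7/2))*(-1/566527) = (-12 + 8*(49/4) + 84)*(-1/566527) = (-12 + 98 + 84)*(-1/566527) = 170*(-1/566527) = -170/566527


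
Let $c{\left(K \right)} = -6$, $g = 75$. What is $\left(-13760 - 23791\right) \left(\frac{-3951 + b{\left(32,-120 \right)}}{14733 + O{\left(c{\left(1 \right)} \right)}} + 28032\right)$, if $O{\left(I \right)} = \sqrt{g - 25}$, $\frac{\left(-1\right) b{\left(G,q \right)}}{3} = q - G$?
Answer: $- \frac{228483158560137963}{217061239} - \frac{656203725 \sqrt{2}}{217061239} \approx -1.0526 \cdot 10^{9}$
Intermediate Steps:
$b{\left(G,q \right)} = - 3 q + 3 G$ ($b{\left(G,q \right)} = - 3 \left(q - G\right) = - 3 q + 3 G$)
$O{\left(I \right)} = 5 \sqrt{2}$ ($O{\left(I \right)} = \sqrt{75 - 25} = \sqrt{50} = 5 \sqrt{2}$)
$\left(-13760 - 23791\right) \left(\frac{-3951 + b{\left(32,-120 \right)}}{14733 + O{\left(c{\left(1 \right)} \right)}} + 28032\right) = \left(-13760 - 23791\right) \left(\frac{-3951 + \left(\left(-3\right) \left(-120\right) + 3 \cdot 32\right)}{14733 + 5 \sqrt{2}} + 28032\right) = - 37551 \left(\frac{-3951 + \left(360 + 96\right)}{14733 + 5 \sqrt{2}} + 28032\right) = - 37551 \left(\frac{-3951 + 456}{14733 + 5 \sqrt{2}} + 28032\right) = - 37551 \left(- \frac{3495}{14733 + 5 \sqrt{2}} + 28032\right) = - 37551 \left(28032 - \frac{3495}{14733 + 5 \sqrt{2}}\right) = -1052629632 + \frac{131240745}{14733 + 5 \sqrt{2}}$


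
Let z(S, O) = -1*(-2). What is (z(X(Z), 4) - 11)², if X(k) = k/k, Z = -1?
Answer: 81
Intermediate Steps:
X(k) = 1
z(S, O) = 2
(z(X(Z), 4) - 11)² = (2 - 11)² = (-9)² = 81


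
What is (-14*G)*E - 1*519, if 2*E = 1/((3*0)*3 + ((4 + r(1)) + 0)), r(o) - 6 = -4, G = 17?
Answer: -3233/6 ≈ -538.83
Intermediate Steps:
r(o) = 2 (r(o) = 6 - 4 = 2)
E = 1/12 (E = 1/(2*((3*0)*3 + ((4 + 2) + 0))) = 1/(2*(0*3 + (6 + 0))) = 1/(2*(0 + 6)) = (1/2)/6 = (1/2)*(1/6) = 1/12 ≈ 0.083333)
(-14*G)*E - 1*519 = -14*17*(1/12) - 1*519 = -238*1/12 - 519 = -119/6 - 519 = -3233/6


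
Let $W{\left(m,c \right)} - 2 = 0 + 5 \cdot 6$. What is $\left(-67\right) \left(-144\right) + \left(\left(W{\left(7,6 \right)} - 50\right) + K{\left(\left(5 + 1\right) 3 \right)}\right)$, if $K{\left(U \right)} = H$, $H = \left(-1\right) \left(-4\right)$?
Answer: $9634$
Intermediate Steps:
$W{\left(m,c \right)} = 32$ ($W{\left(m,c \right)} = 2 + \left(0 + 5 \cdot 6\right) = 2 + \left(0 + 30\right) = 2 + 30 = 32$)
$H = 4$
$K{\left(U \right)} = 4$
$\left(-67\right) \left(-144\right) + \left(\left(W{\left(7,6 \right)} - 50\right) + K{\left(\left(5 + 1\right) 3 \right)}\right) = \left(-67\right) \left(-144\right) + \left(\left(32 - 50\right) + 4\right) = 9648 + \left(-18 + 4\right) = 9648 - 14 = 9634$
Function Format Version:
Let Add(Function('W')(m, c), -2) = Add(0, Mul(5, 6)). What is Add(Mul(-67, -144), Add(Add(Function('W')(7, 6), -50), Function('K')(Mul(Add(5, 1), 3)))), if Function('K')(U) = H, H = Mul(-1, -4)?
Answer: 9634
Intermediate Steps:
Function('W')(m, c) = 32 (Function('W')(m, c) = Add(2, Add(0, Mul(5, 6))) = Add(2, Add(0, 30)) = Add(2, 30) = 32)
H = 4
Function('K')(U) = 4
Add(Mul(-67, -144), Add(Add(Function('W')(7, 6), -50), Function('K')(Mul(Add(5, 1), 3)))) = Add(Mul(-67, -144), Add(Add(32, -50), 4)) = Add(9648, Add(-18, 4)) = Add(9648, -14) = 9634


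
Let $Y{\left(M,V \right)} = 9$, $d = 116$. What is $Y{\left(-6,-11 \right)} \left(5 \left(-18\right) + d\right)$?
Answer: $234$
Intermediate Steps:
$Y{\left(-6,-11 \right)} \left(5 \left(-18\right) + d\right) = 9 \left(5 \left(-18\right) + 116\right) = 9 \left(-90 + 116\right) = 9 \cdot 26 = 234$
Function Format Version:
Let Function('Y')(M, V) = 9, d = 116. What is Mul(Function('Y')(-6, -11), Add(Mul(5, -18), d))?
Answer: 234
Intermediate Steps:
Mul(Function('Y')(-6, -11), Add(Mul(5, -18), d)) = Mul(9, Add(Mul(5, -18), 116)) = Mul(9, Add(-90, 116)) = Mul(9, 26) = 234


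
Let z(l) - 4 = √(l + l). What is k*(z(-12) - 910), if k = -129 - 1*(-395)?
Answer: -240996 + 532*I*√6 ≈ -2.41e+5 + 1303.1*I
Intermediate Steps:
k = 266 (k = -129 + 395 = 266)
z(l) = 4 + √2*√l (z(l) = 4 + √(l + l) = 4 + √(2*l) = 4 + √2*√l)
k*(z(-12) - 910) = 266*((4 + √2*√(-12)) - 910) = 266*((4 + √2*(2*I*√3)) - 910) = 266*((4 + 2*I*√6) - 910) = 266*(-906 + 2*I*√6) = -240996 + 532*I*√6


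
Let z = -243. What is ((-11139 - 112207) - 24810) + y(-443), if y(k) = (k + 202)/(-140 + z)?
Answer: -56743507/383 ≈ -1.4816e+5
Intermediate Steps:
y(k) = -202/383 - k/383 (y(k) = (k + 202)/(-140 - 243) = (202 + k)/(-383) = (202 + k)*(-1/383) = -202/383 - k/383)
((-11139 - 112207) - 24810) + y(-443) = ((-11139 - 112207) - 24810) + (-202/383 - 1/383*(-443)) = (-123346 - 24810) + (-202/383 + 443/383) = -148156 + 241/383 = -56743507/383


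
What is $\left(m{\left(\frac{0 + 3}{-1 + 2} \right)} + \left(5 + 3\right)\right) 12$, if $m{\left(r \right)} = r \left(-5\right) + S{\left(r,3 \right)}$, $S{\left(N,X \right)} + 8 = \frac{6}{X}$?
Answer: $-156$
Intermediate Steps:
$S{\left(N,X \right)} = -8 + \frac{6}{X}$
$m{\left(r \right)} = -6 - 5 r$ ($m{\left(r \right)} = r \left(-5\right) - \left(8 - \frac{6}{3}\right) = - 5 r + \left(-8 + 6 \cdot \frac{1}{3}\right) = - 5 r + \left(-8 + 2\right) = - 5 r - 6 = -6 - 5 r$)
$\left(m{\left(\frac{0 + 3}{-1 + 2} \right)} + \left(5 + 3\right)\right) 12 = \left(\left(-6 - 5 \frac{0 + 3}{-1 + 2}\right) + \left(5 + 3\right)\right) 12 = \left(\left(-6 - 5 \cdot \frac{3}{1}\right) + 8\right) 12 = \left(\left(-6 - 5 \cdot 3 \cdot 1\right) + 8\right) 12 = \left(\left(-6 - 15\right) + 8\right) 12 = \left(-21 + 8\right) 12 = \left(-13\right) 12 = -156$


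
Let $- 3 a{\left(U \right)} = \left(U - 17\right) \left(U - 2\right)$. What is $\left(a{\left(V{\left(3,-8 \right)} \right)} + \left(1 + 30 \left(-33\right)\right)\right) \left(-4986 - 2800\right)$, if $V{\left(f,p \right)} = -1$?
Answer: $7840502$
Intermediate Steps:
$a{\left(U \right)} = - \frac{\left(-17 + U\right) \left(-2 + U\right)}{3}$ ($a{\left(U \right)} = - \frac{\left(U - 17\right) \left(U - 2\right)}{3} = - \frac{\left(-17 + U\right) \left(-2 + U\right)}{3}$)
$\left(a{\left(V{\left(3,-8 \right)} \right)} + \left(1 + 30 \left(-33\right)\right)\right) \left(-4986 - 2800\right) = \left(\left(- \frac{34}{3} - \frac{\left(-1\right)^{2}}{3} + \frac{19}{3} \left(-1\right)\right) + \left(1 + 30 \left(-33\right)\right)\right) \left(-4986 - 2800\right) = \left(\left(- \frac{34}{3} - \frac{1}{3} - \frac{19}{3}\right) + \left(1 - 990\right)\right) \left(-7786\right) = \left(\left(- \frac{34}{3} - \frac{1}{3} - \frac{19}{3}\right) - 989\right) \left(-7786\right) = \left(-18 - 989\right) \left(-7786\right) = \left(-1007\right) \left(-7786\right) = 7840502$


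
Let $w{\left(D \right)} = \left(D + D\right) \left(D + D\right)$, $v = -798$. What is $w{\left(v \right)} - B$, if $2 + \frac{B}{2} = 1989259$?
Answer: $-1431298$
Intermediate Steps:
$B = 3978514$ ($B = -4 + 2 \cdot 1989259 = -4 + 3978518 = 3978514$)
$w{\left(D \right)} = 4 D^{2}$ ($w{\left(D \right)} = 2 D 2 D = 4 D^{2}$)
$w{\left(v \right)} - B = 4 \left(-798\right)^{2} - 3978514 = 4 \cdot 636804 - 3978514 = 2547216 - 3978514 = -1431298$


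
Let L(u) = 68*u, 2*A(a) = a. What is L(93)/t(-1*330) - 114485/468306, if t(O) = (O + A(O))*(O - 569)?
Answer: -171988639/746948070 ≈ -0.23026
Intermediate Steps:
A(a) = a/2
t(O) = 3*O*(-569 + O)/2 (t(O) = (O + O/2)*(O - 569) = (3*O/2)*(-569 + O) = 3*O*(-569 + O)/2)
L(93)/t(-1*330) - 114485/468306 = (68*93)/((3*(-1*330)*(-569 - 1*330)/2)) - 114485/468306 = 6324/(((3/2)*(-330)*(-569 - 330))) - 114485*1/468306 = 6324/(((3/2)*(-330)*(-899))) - 114485/468306 = 6324/445005 - 114485/468306 = 6324*(1/445005) - 114485/468306 = 68/4785 - 114485/468306 = -171988639/746948070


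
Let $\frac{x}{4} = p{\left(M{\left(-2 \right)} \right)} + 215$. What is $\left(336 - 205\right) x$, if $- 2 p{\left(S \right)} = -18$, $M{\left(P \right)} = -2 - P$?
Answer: $117376$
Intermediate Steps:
$p{\left(S \right)} = 9$ ($p{\left(S \right)} = \left(- \frac{1}{2}\right) \left(-18\right) = 9$)
$x = 896$ ($x = 4 \left(9 + 215\right) = 4 \cdot 224 = 896$)
$\left(336 - 205\right) x = \left(336 - 205\right) 896 = 131 \cdot 896 = 117376$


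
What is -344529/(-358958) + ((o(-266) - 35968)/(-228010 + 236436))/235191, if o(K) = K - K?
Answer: 341373440223635/355677010090314 ≈ 0.95978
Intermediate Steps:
o(K) = 0
-344529/(-358958) + ((o(-266) - 35968)/(-228010 + 236436))/235191 = -344529/(-358958) + ((0 - 35968)/(-228010 + 236436))/235191 = -344529*(-1/358958) - 35968/8426*(1/235191) = 344529/358958 - 35968*1/8426*(1/235191) = 344529/358958 - 17984/4213*1/235191 = 344529/358958 - 17984/990859683 = 341373440223635/355677010090314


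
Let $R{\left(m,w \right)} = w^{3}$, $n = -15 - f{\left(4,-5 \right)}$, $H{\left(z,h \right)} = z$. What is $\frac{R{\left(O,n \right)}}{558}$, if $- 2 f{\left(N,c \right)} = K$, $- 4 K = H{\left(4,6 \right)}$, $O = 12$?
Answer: $- \frac{961}{144} \approx -6.6736$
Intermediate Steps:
$K = -1$ ($K = \left(- \frac{1}{4}\right) 4 = -1$)
$f{\left(N,c \right)} = \frac{1}{2}$ ($f{\left(N,c \right)} = \left(- \frac{1}{2}\right) \left(-1\right) = \frac{1}{2}$)
$n = - \frac{31}{2}$ ($n = -15 - \frac{1}{2} = - \frac{31}{2} \approx -15.5$)
$\frac{R{\left(O,n \right)}}{558} = \frac{\left(- \frac{31}{2}\right)^{3}}{558} = \left(- \frac{29791}{8}\right) \frac{1}{558} = - \frac{961}{144}$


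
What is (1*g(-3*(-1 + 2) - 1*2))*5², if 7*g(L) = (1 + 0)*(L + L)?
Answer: -250/7 ≈ -35.714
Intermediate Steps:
g(L) = 2*L/7 (g(L) = ((1 + 0)*(L + L))/7 = (1*(2*L))/7 = (2*L)/7 = 2*L/7)
(1*g(-3*(-1 + 2) - 1*2))*5² = (1*(2*(-3*(-1 + 2) - 1*2)/7))*5² = (1*(2*(-3*1 - 2)/7))*25 = (1*(2*(-3 - 2)/7))*25 = (1*((2/7)*(-5)))*25 = (1*(-10/7))*25 = -10/7*25 = -250/7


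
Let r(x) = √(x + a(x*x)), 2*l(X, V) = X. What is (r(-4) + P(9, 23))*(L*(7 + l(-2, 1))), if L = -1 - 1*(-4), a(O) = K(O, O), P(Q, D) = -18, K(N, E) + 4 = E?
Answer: -324 + 36*√2 ≈ -273.09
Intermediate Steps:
K(N, E) = -4 + E
l(X, V) = X/2
a(O) = -4 + O
L = 3 (L = -1 + 4 = 3)
r(x) = √(-4 + x + x²) (r(x) = √(x + (-4 + x*x)) = √(x + (-4 + x²)) = √(-4 + x + x²))
(r(-4) + P(9, 23))*(L*(7 + l(-2, 1))) = (√(-4 - 4 + (-4)²) - 18)*(3*(7 + (½)*(-2))) = (√(-4 - 4 + 16) - 18)*(3*(7 - 1)) = (√8 - 18)*(3*6) = (2*√2 - 18)*18 = (-18 + 2*√2)*18 = -324 + 36*√2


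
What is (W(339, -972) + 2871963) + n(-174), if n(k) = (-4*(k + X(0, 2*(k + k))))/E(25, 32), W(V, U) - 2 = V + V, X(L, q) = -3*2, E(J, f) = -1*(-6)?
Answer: 2872763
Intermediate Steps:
E(J, f) = 6
X(L, q) = -6
W(V, U) = 2 + 2*V (W(V, U) = 2 + (V + V) = 2 + 2*V)
n(k) = 4 - 2*k/3 (n(k) = -4*(k - 6)/6 = -4*(-6 + k)*(⅙) = (24 - 4*k)*(⅙) = 4 - 2*k/3)
(W(339, -972) + 2871963) + n(-174) = ((2 + 2*339) + 2871963) + (4 - ⅔*(-174)) = ((2 + 678) + 2871963) + (4 + 116) = (680 + 2871963) + 120 = 2872643 + 120 = 2872763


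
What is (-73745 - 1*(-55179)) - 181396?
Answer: -199962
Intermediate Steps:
(-73745 - 1*(-55179)) - 181396 = (-73745 + 55179) - 181396 = -18566 - 181396 = -199962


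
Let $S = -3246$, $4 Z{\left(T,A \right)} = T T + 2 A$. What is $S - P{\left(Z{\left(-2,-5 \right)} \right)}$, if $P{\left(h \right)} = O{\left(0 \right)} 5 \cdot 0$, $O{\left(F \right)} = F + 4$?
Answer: $-3246$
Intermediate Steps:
$O{\left(F \right)} = 4 + F$
$Z{\left(T,A \right)} = \frac{A}{2} + \frac{T^{2}}{4}$ ($Z{\left(T,A \right)} = \frac{T T + 2 A}{4} = \frac{T^{2} + 2 A}{4} = \frac{A}{2} + \frac{T^{2}}{4}$)
$P{\left(h \right)} = 0$ ($P{\left(h \right)} = \left(4 + 0\right) 5 \cdot 0 = 4 \cdot 5 \cdot 0 = 20 \cdot 0 = 0$)
$S - P{\left(Z{\left(-2,-5 \right)} \right)} = -3246 - 0 = -3246 + 0 = -3246$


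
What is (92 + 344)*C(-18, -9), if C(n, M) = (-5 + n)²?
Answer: 230644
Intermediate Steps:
(92 + 344)*C(-18, -9) = (92 + 344)*(-5 - 18)² = 436*(-23)² = 436*529 = 230644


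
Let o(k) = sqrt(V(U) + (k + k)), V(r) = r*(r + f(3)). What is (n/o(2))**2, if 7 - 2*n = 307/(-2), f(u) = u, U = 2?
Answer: 103041/224 ≈ 460.00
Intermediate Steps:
V(r) = r*(3 + r) (V(r) = r*(r + 3) = r*(3 + r))
o(k) = sqrt(10 + 2*k) (o(k) = sqrt(2*(3 + 2) + (k + k)) = sqrt(2*5 + 2*k) = sqrt(10 + 2*k))
n = 321/4 (n = 7/2 - 307/(2*(-2)) = 7/2 - 307*(-1)/(2*2) = 7/2 - 1/2*(-307/2) = 7/2 + 307/4 = 321/4 ≈ 80.250)
(n/o(2))**2 = (321/(4*(sqrt(10 + 2*2))))**2 = (321/(4*(sqrt(10 + 4))))**2 = (321/(4*(sqrt(14))))**2 = (321*(sqrt(14)/14)/4)**2 = (321*sqrt(14)/56)**2 = 103041/224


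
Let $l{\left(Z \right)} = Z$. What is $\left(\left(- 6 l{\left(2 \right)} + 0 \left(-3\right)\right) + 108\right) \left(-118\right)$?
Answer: $-11328$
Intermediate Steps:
$\left(\left(- 6 l{\left(2 \right)} + 0 \left(-3\right)\right) + 108\right) \left(-118\right) = \left(\left(\left(-6\right) 2 + 0 \left(-3\right)\right) + 108\right) \left(-118\right) = \left(\left(-12 + 0\right) + 108\right) \left(-118\right) = \left(-12 + 108\right) \left(-118\right) = 96 \left(-118\right) = -11328$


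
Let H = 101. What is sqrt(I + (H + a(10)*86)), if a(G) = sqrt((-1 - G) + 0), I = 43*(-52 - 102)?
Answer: sqrt(-6521 + 86*I*sqrt(11)) ≈ 1.766 + 80.772*I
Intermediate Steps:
I = -6622 (I = 43*(-154) = -6622)
a(G) = sqrt(-1 - G)
sqrt(I + (H + a(10)*86)) = sqrt(-6622 + (101 + sqrt(-1 - 1*10)*86)) = sqrt(-6622 + (101 + sqrt(-1 - 10)*86)) = sqrt(-6622 + (101 + sqrt(-11)*86)) = sqrt(-6622 + (101 + (I*sqrt(11))*86)) = sqrt(-6622 + (101 + 86*I*sqrt(11))) = sqrt(-6521 + 86*I*sqrt(11))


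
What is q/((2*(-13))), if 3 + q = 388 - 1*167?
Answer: -109/13 ≈ -8.3846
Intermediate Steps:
q = 218 (q = -3 + (388 - 1*167) = -3 + (388 - 167) = -3 + 221 = 218)
q/((2*(-13))) = 218/((2*(-13))) = 218/(-26) = 218*(-1/26) = -109/13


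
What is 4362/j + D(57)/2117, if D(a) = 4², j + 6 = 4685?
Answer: 9309218/9905443 ≈ 0.93981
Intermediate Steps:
j = 4679 (j = -6 + 4685 = 4679)
D(a) = 16
4362/j + D(57)/2117 = 4362/4679 + 16/2117 = 9309218/9905443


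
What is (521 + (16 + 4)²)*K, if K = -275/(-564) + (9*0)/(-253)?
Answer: 84425/188 ≈ 449.07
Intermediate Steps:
K = 275/564 (K = -275*(-1/564) + 0*(-1/253) = 275/564 + 0 = 275/564 ≈ 0.48759)
(521 + (16 + 4)²)*K = (521 + (16 + 4)²)*(275/564) = (521 + 20²)*(275/564) = (521 + 400)*(275/564) = 921*(275/564) = 84425/188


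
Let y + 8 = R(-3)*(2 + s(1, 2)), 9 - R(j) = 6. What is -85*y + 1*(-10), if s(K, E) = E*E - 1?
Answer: -605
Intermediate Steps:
s(K, E) = -1 + E**2 (s(K, E) = E**2 - 1 = -1 + E**2)
R(j) = 3 (R(j) = 9 - 1*6 = 9 - 6 = 3)
y = 7 (y = -8 + 3*(2 + (-1 + 2**2)) = -8 + 3*(2 + (-1 + 4)) = -8 + 3*(2 + 3) = -8 + 3*5 = -8 + 15 = 7)
-85*y + 1*(-10) = -85*7 + 1*(-10) = -595 - 10 = -605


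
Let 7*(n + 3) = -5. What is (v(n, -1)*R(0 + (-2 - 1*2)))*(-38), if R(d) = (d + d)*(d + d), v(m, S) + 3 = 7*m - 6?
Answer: 85120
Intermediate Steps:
n = -26/7 (n = -3 + (⅐)*(-5) = -3 - 5/7 = -26/7 ≈ -3.7143)
v(m, S) = -9 + 7*m (v(m, S) = -3 + (7*m - 6) = -3 + (-6 + 7*m) = -9 + 7*m)
R(d) = 4*d² (R(d) = (2*d)*(2*d) = 4*d²)
(v(n, -1)*R(0 + (-2 - 1*2)))*(-38) = ((-9 + 7*(-26/7))*(4*(0 + (-2 - 1*2))²))*(-38) = ((-9 - 26)*(4*(0 + (-2 - 2))²))*(-38) = -140*(0 - 4)²*(-38) = -140*(-4)²*(-38) = -140*16*(-38) = -35*64*(-38) = -2240*(-38) = 85120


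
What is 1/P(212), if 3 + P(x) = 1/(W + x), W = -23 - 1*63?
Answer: -126/377 ≈ -0.33422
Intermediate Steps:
W = -86 (W = -23 - 63 = -86)
P(x) = -3 + 1/(-86 + x)
1/P(212) = 1/((259 - 3*212)/(-86 + 212)) = 1/((259 - 636)/126) = 1/((1/126)*(-377)) = 1/(-377/126) = -126/377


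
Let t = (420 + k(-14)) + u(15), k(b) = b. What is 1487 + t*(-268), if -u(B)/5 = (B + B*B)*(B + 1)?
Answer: 5038279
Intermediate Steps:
u(B) = -5*(1 + B)*(B + B²) (u(B) = -5*(B + B*B)*(B + 1) = -5*(B + B²)*(1 + B) = -5*(1 + B)*(B + B²))
t = -18794 (t = (420 - 14) - 5*15*(1 + 15² + 2*15) = 406 - 5*15*(1 + 225 + 30) = 406 - 5*15*256 = 406 - 19200 = -18794)
1487 + t*(-268) = 1487 - 18794*(-268) = 1487 + 5036792 = 5038279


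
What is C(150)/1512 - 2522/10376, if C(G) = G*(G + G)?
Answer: 3216019/108948 ≈ 29.519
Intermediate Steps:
C(G) = 2*G² (C(G) = G*(2*G) = 2*G²)
C(150)/1512 - 2522/10376 = (2*150²)/1512 - 2522/10376 = (2*22500)*(1/1512) - 2522*1/10376 = 45000*(1/1512) - 1261/5188 = 625/21 - 1261/5188 = 3216019/108948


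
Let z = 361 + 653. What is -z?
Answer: -1014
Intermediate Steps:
z = 1014
-z = -1*1014 = -1014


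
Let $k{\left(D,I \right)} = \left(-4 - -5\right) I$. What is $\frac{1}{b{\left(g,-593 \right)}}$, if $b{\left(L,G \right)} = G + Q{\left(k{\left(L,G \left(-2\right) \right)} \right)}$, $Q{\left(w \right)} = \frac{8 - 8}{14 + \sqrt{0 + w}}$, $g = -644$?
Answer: $- \frac{1}{593} \approx -0.0016863$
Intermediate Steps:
$k{\left(D,I \right)} = I$ ($k{\left(D,I \right)} = \left(-4 + 5\right) I = 1 I = I$)
$Q{\left(w \right)} = 0$ ($Q{\left(w \right)} = \frac{0}{14 + \sqrt{w}} = 0$)
$b{\left(L,G \right)} = G$ ($b{\left(L,G \right)} = G + 0 = G$)
$\frac{1}{b{\left(g,-593 \right)}} = \frac{1}{-593} = - \frac{1}{593}$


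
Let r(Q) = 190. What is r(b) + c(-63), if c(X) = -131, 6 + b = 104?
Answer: 59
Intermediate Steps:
b = 98 (b = -6 + 104 = 98)
r(b) + c(-63) = 190 - 131 = 59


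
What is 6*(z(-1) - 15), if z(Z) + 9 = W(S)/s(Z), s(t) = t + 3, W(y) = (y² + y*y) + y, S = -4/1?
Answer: -60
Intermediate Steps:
S = -4 (S = -4*1 = -4)
W(y) = y + 2*y² (W(y) = (y² + y²) + y = 2*y² + y = y + 2*y²)
s(t) = 3 + t
z(Z) = -9 + 28/(3 + Z) (z(Z) = -9 + (-4*(1 + 2*(-4)))/(3 + Z) = -9 + (-4*(1 - 8))/(3 + Z) = -9 + (-4*(-7))/(3 + Z) = -9 + 28/(3 + Z))
6*(z(-1) - 15) = 6*((1 - 9*(-1))/(3 - 1) - 15) = 6*((1 + 9)/2 - 15) = 6*((½)*10 - 15) = 6*(5 - 15) = 6*(-10) = -60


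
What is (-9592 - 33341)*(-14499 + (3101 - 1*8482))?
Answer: 853508040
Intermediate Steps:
(-9592 - 33341)*(-14499 + (3101 - 1*8482)) = -42933*(-14499 + (3101 - 8482)) = -42933*(-14499 - 5381) = -42933*(-19880) = 853508040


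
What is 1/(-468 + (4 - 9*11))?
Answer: -1/563 ≈ -0.0017762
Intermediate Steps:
1/(-468 + (4 - 9*11)) = 1/(-468 + (4 - 99)) = 1/(-468 - 95) = 1/(-563) = -1/563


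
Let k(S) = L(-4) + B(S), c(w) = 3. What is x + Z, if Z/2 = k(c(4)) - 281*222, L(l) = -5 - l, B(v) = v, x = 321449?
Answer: 196689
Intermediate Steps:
k(S) = -1 + S (k(S) = (-5 - 1*(-4)) + S = (-5 + 4) + S = -1 + S)
Z = -124760 (Z = 2*((-1 + 3) - 281*222) = 2*(2 - 62382) = 2*(-62380) = -124760)
x + Z = 321449 - 124760 = 196689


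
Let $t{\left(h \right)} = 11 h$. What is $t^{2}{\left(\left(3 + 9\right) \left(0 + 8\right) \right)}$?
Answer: $1115136$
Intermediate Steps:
$t^{2}{\left(\left(3 + 9\right) \left(0 + 8\right) \right)} = \left(11 \left(3 + 9\right) \left(0 + 8\right)\right)^{2} = \left(11 \cdot 12 \cdot 8\right)^{2} = \left(11 \cdot 96\right)^{2} = 1056^{2} = 1115136$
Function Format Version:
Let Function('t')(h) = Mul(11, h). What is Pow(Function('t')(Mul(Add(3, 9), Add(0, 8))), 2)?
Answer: 1115136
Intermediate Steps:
Pow(Function('t')(Mul(Add(3, 9), Add(0, 8))), 2) = Pow(Mul(11, Mul(Add(3, 9), Add(0, 8))), 2) = Pow(Mul(11, Mul(12, 8)), 2) = Pow(Mul(11, 96), 2) = Pow(1056, 2) = 1115136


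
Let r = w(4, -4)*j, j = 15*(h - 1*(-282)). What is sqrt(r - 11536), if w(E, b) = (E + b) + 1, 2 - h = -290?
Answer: I*sqrt(2926) ≈ 54.093*I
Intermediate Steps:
h = 292 (h = 2 - 1*(-290) = 2 + 290 = 292)
w(E, b) = 1 + E + b
j = 8610 (j = 15*(292 - 1*(-282)) = 15*(292 + 282) = 15*574 = 8610)
r = 8610 (r = (1 + 4 - 4)*8610 = 1*8610 = 8610)
sqrt(r - 11536) = sqrt(8610 - 11536) = sqrt(-2926) = I*sqrt(2926)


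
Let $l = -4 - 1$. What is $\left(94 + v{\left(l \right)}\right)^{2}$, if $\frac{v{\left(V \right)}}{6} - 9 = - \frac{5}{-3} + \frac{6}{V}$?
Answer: $\frac{568516}{25} \approx 22741.0$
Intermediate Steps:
$l = -5$
$v{\left(V \right)} = 64 + \frac{36}{V}$ ($v{\left(V \right)} = 54 + 6 \left(- \frac{5}{-3} + \frac{6}{V}\right) = 54 + 6 \left(\left(-5\right) \left(- \frac{1}{3}\right) + \frac{6}{V}\right) = 54 + 6 \left(\frac{5}{3} + \frac{6}{V}\right) = 54 + \left(10 + \frac{36}{V}\right) = 64 + \frac{36}{V}$)
$\left(94 + v{\left(l \right)}\right)^{2} = \left(94 + \left(64 + \frac{36}{-5}\right)\right)^{2} = \left(94 + \left(64 + 36 \left(- \frac{1}{5}\right)\right)\right)^{2} = \left(94 + \left(64 - \frac{36}{5}\right)\right)^{2} = \left(94 + \frac{284}{5}\right)^{2} = \left(\frac{754}{5}\right)^{2} = \frac{568516}{25}$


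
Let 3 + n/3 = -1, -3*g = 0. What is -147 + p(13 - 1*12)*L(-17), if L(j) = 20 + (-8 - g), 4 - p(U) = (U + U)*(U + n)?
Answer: 165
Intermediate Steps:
g = 0 (g = -⅓*0 = 0)
n = -12 (n = -9 + 3*(-1) = -9 - 3 = -12)
p(U) = 4 - 2*U*(-12 + U) (p(U) = 4 - (U + U)*(U - 12) = 4 - 2*U*(-12 + U))
L(j) = 12 (L(j) = 20 + (-8 - 1*0) = 20 + (-8 + 0) = 20 - 8 = 12)
-147 + p(13 - 1*12)*L(-17) = -147 + (4 - 2*(13 - 1*12)² + 24*(13 - 1*12))*12 = -147 + (4 - 2*(13 - 12)² + 24*(13 - 12))*12 = -147 + (4 - 2*1² + 24*1)*12 = -147 + (4 - 2*1 + 24)*12 = -147 + (4 - 2 + 24)*12 = -147 + 26*12 = -147 + 312 = 165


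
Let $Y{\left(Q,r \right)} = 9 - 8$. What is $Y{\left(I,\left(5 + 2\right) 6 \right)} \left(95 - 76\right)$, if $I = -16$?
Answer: $19$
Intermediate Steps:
$Y{\left(Q,r \right)} = 1$ ($Y{\left(Q,r \right)} = 9 - 8 = 1$)
$Y{\left(I,\left(5 + 2\right) 6 \right)} \left(95 - 76\right) = 1 \left(95 - 76\right) = 1 \cdot 19 = 19$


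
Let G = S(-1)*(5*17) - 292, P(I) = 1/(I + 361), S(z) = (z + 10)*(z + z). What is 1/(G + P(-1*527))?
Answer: -166/302453 ≈ -0.00054885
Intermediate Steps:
S(z) = 2*z*(10 + z) (S(z) = (10 + z)*(2*z) = 2*z*(10 + z))
P(I) = 1/(361 + I)
G = -1822 (G = (2*(-1)*(10 - 1))*(5*17) - 292 = (2*(-1)*9)*85 - 292 = -18*85 - 292 = -1530 - 292 = -1822)
1/(G + P(-1*527)) = 1/(-1822 + 1/(361 - 1*527)) = 1/(-1822 + 1/(361 - 527)) = 1/(-1822 + 1/(-166)) = 1/(-1822 - 1/166) = 1/(-302453/166) = -166/302453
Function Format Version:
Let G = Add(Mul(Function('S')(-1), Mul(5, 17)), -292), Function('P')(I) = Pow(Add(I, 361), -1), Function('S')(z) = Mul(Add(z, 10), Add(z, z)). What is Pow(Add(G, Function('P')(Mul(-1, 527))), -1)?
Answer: Rational(-166, 302453) ≈ -0.00054885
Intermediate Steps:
Function('S')(z) = Mul(2, z, Add(10, z)) (Function('S')(z) = Mul(Add(10, z), Mul(2, z)) = Mul(2, z, Add(10, z)))
Function('P')(I) = Pow(Add(361, I), -1)
G = -1822 (G = Add(Mul(Mul(2, -1, Add(10, -1)), Mul(5, 17)), -292) = Add(Mul(Mul(2, -1, 9), 85), -292) = Add(Mul(-18, 85), -292) = Add(-1530, -292) = -1822)
Pow(Add(G, Function('P')(Mul(-1, 527))), -1) = Pow(Add(-1822, Pow(Add(361, Mul(-1, 527)), -1)), -1) = Pow(Add(-1822, Pow(Add(361, -527), -1)), -1) = Pow(Add(-1822, Pow(-166, -1)), -1) = Pow(Add(-1822, Rational(-1, 166)), -1) = Pow(Rational(-302453, 166), -1) = Rational(-166, 302453)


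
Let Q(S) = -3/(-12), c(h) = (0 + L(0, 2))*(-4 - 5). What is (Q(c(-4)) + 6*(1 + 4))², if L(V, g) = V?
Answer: 14641/16 ≈ 915.06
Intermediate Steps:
c(h) = 0 (c(h) = (0 + 0)*(-4 - 5) = 0*(-9) = 0)
Q(S) = ¼ (Q(S) = -3*(-1/12) = ¼)
(Q(c(-4)) + 6*(1 + 4))² = (¼ + 6*(1 + 4))² = (¼ + 6*5)² = (¼ + 30)² = (121/4)² = 14641/16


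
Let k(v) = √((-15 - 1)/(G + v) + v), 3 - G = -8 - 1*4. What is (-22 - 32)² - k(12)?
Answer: 2916 - 2*√231/9 ≈ 2912.6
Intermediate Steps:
G = 15 (G = 3 - (-8 - 1*4) = 3 - (-8 - 4) = 3 - 1*(-12) = 3 + 12 = 15)
k(v) = √(v - 16/(15 + v)) (k(v) = √((-15 - 1)/(15 + v) + v) = √(-16/(15 + v) + v) = √(v - 16/(15 + v)))
(-22 - 32)² - k(12) = (-22 - 32)² - √((-16 + 12*(15 + 12))/(15 + 12)) = (-54)² - √((-16 + 12*27)/27) = 2916 - √((-16 + 324)/27) = 2916 - √((1/27)*308) = 2916 - √(308/27) = 2916 - 2*√231/9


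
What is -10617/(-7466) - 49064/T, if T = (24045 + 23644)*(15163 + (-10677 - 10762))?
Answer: 794498421253/558636290106 ≈ 1.4222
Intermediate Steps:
T = -299296164 (T = 47689*(15163 - 21439) = 47689*(-6276) = -299296164)
-10617/(-7466) - 49064/T = -10617/(-7466) - 49064/(-299296164) = -10617*(-1/7466) - 49064*(-1/299296164) = 10617/7466 + 12266/74824041 = 794498421253/558636290106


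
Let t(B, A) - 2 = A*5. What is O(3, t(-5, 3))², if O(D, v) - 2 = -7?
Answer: 25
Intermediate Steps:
t(B, A) = 2 + 5*A (t(B, A) = 2 + A*5 = 2 + 5*A)
O(D, v) = -5 (O(D, v) = 2 - 7 = -5)
O(3, t(-5, 3))² = (-5)² = 25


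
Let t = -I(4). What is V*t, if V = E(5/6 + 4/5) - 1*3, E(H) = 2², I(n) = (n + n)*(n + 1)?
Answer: -40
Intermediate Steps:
I(n) = 2*n*(1 + n) (I(n) = (2*n)*(1 + n) = 2*n*(1 + n))
t = -40 (t = -2*4*(1 + 4) = -2*4*5 = -1*40 = -40)
E(H) = 4
V = 1 (V = 4 - 1*3 = 4 - 3 = 1)
V*t = 1*(-40) = -40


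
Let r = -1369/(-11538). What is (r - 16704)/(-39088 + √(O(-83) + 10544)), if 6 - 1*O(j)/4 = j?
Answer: 941675765338/2203557302259 + 963646915*√109/8814229209036 ≈ 0.42848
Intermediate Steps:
O(j) = 24 - 4*j
r = 1369/11538 (r = -1369*(-1/11538) = 1369/11538 ≈ 0.11865)
(r - 16704)/(-39088 + √(O(-83) + 10544)) = (1369/11538 - 16704)/(-39088 + √((24 - 4*(-83)) + 10544)) = -192729383/(11538*(-39088 + √((24 + 332) + 10544))) = -192729383/(11538*(-39088 + √(356 + 10544))) = -192729383/(11538*(-39088 + √10900)) = -192729383/(11538*(-39088 + 10*√109))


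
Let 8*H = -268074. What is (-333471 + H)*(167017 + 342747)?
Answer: -187073320161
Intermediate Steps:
H = -134037/4 (H = (1/8)*(-268074) = -134037/4 ≈ -33509.)
(-333471 + H)*(167017 + 342747) = (-333471 - 134037/4)*(167017 + 342747) = -1467921/4*509764 = -187073320161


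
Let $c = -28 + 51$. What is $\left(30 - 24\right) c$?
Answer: $138$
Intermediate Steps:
$c = 23$
$\left(30 - 24\right) c = \left(30 - 24\right) 23 = 6 \cdot 23 = 138$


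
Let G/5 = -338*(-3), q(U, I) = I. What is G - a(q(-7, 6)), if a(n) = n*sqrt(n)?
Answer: 5070 - 6*sqrt(6) ≈ 5055.3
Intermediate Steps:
G = 5070 (G = 5*(-338*(-3)) = 5*1014 = 5070)
a(n) = n**(3/2)
G - a(q(-7, 6)) = 5070 - 6**(3/2) = 5070 - 6*sqrt(6)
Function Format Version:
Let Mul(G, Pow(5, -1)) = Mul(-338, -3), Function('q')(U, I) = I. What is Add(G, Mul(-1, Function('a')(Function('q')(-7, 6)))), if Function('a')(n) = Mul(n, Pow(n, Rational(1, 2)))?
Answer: Add(5070, Mul(-6, Pow(6, Rational(1, 2)))) ≈ 5055.3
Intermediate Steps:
G = 5070 (G = Mul(5, Mul(-338, -3)) = Mul(5, 1014) = 5070)
Function('a')(n) = Pow(n, Rational(3, 2))
Add(G, Mul(-1, Function('a')(Function('q')(-7, 6)))) = Add(5070, Mul(-1, Pow(6, Rational(3, 2)))) = Add(5070, Mul(-1, Mul(6, Pow(6, Rational(1, 2))))) = Add(5070, Mul(-6, Pow(6, Rational(1, 2))))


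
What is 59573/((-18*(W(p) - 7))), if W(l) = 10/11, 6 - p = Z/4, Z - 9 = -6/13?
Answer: 655303/1206 ≈ 543.37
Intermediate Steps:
Z = 111/13 (Z = 9 - 6/13 = 111/13 ≈ 8.5385)
p = 201/52 (p = 6 - 111/(13*4) = 6 - 1*111/52 = 6 - 111/52 = 201/52 ≈ 3.8654)
W(l) = 10/11 (W(l) = 10*(1/11) = 10/11)
59573/((-18*(W(p) - 7))) = 59573/((-18*(10/11 - 7))) = 59573/((-18*(-67/11))) = 59573/(1206/11) = 59573*(11/1206) = 655303/1206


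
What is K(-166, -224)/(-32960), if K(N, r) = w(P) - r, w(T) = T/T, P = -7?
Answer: -45/6592 ≈ -0.0068265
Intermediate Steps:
w(T) = 1
K(N, r) = 1 - r
K(-166, -224)/(-32960) = (1 - 1*(-224))/(-32960) = (1 + 224)*(-1/32960) = 225*(-1/32960) = -45/6592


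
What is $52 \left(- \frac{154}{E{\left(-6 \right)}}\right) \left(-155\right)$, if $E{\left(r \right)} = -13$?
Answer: $-95480$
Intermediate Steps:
$52 \left(- \frac{154}{E{\left(-6 \right)}}\right) \left(-155\right) = 52 \left(- \frac{154}{-13}\right) \left(-155\right) = 52 \left(\left(-154\right) \left(- \frac{1}{13}\right)\right) \left(-155\right) = 52 \cdot \frac{154}{13} \left(-155\right) = 616 \left(-155\right) = -95480$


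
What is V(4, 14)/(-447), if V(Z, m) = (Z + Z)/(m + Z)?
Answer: -4/4023 ≈ -0.00099428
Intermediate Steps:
V(Z, m) = 2*Z/(Z + m) (V(Z, m) = (2*Z)/(Z + m) = 2*Z/(Z + m))
V(4, 14)/(-447) = (2*4/(4 + 14))/(-447) = (2*4/18)*(-1/447) = (2*4*(1/18))*(-1/447) = (4/9)*(-1/447) = -4/4023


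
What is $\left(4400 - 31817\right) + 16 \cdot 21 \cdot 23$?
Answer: $-19689$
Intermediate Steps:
$\left(4400 - 31817\right) + 16 \cdot 21 \cdot 23 = -27417 + 336 \cdot 23 = -27417 + 7728 = -19689$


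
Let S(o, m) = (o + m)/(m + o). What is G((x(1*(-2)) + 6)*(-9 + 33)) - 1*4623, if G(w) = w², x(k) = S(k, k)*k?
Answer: 4593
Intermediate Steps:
S(o, m) = 1 (S(o, m) = (m + o)/(m + o) = 1)
x(k) = k (x(k) = 1*k = k)
G((x(1*(-2)) + 6)*(-9 + 33)) - 1*4623 = ((1*(-2) + 6)*(-9 + 33))² - 1*4623 = ((-2 + 6)*24)² - 4623 = (4*24)² - 4623 = 96² - 4623 = 9216 - 4623 = 4593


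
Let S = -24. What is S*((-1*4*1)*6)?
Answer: 576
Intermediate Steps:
S*((-1*4*1)*6) = -24*-1*4*1*6 = -24*(-4*1)*6 = -(-96)*6 = -24*(-24) = 576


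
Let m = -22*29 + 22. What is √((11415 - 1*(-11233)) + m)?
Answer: 36*√17 ≈ 148.43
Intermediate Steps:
m = -616 (m = -638 + 22 = -616)
√((11415 - 1*(-11233)) + m) = √((11415 - 1*(-11233)) - 616) = √((11415 + 11233) - 616) = √(22648 - 616) = √22032 = 36*√17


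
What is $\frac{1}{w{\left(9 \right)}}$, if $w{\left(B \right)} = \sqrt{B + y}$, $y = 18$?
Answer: $\frac{\sqrt{3}}{9} \approx 0.19245$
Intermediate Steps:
$w{\left(B \right)} = \sqrt{18 + B}$ ($w{\left(B \right)} = \sqrt{B + 18} = \sqrt{18 + B}$)
$\frac{1}{w{\left(9 \right)}} = \frac{1}{\sqrt{18 + 9}} = \frac{1}{\sqrt{27}} = \frac{1}{3 \sqrt{3}} = \frac{\sqrt{3}}{9}$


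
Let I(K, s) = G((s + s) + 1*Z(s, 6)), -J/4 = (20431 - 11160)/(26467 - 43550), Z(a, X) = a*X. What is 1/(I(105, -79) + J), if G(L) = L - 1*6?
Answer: -17083/10861870 ≈ -0.0015727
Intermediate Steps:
Z(a, X) = X*a
J = 37084/17083 (J = -4*(20431 - 11160)/(26467 - 43550) = -37084/(-17083) = -37084*(-1)/17083 = -4*(-9271/17083) = 37084/17083 ≈ 2.1708)
G(L) = -6 + L (G(L) = L - 6 = -6 + L)
I(K, s) = -6 + 8*s (I(K, s) = -6 + ((s + s) + 1*(6*s)) = -6 + (2*s + 6*s) = -6 + 8*s)
1/(I(105, -79) + J) = 1/((-6 + 8*(-79)) + 37084/17083) = 1/((-6 - 632) + 37084/17083) = 1/(-638 + 37084/17083) = 1/(-10861870/17083) = -17083/10861870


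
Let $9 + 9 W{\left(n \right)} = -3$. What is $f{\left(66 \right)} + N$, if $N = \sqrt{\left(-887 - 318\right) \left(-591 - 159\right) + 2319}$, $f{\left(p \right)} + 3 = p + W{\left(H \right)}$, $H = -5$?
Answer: $\frac{185}{3} + \sqrt{906069} \approx 1013.5$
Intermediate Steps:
$W{\left(n \right)} = - \frac{4}{3}$ ($W{\left(n \right)} = -1 + \frac{1}{9} \left(-3\right) = -1 - \frac{1}{3} = - \frac{4}{3}$)
$f{\left(p \right)} = - \frac{13}{3} + p$ ($f{\left(p \right)} = -3 + \left(p - \frac{4}{3}\right) = -3 + \left(- \frac{4}{3} + p\right) = - \frac{13}{3} + p$)
$N = \sqrt{906069}$ ($N = \sqrt{\left(-1205\right) \left(-750\right) + 2319} = \sqrt{903750 + 2319} = \sqrt{906069} \approx 951.88$)
$f{\left(66 \right)} + N = \left(- \frac{13}{3} + 66\right) + \sqrt{906069} = \frac{185}{3} + \sqrt{906069}$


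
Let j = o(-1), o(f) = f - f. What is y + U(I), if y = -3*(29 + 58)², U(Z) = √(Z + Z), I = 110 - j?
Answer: -22707 + 2*√55 ≈ -22692.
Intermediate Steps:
o(f) = 0
j = 0
I = 110 (I = 110 - 1*0 = 110 + 0 = 110)
U(Z) = √2*√Z (U(Z) = √(2*Z) = √2*√Z)
y = -22707 (y = -3*87² = -3*7569 = -22707)
y + U(I) = -22707 + √2*√110 = -22707 + 2*√55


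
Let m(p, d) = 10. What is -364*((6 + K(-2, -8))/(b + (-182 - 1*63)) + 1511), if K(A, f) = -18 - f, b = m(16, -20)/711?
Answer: -95803481956/174185 ≈ -5.5001e+5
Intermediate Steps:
b = 10/711 ≈ 0.014065
-364*((6 + K(-2, -8))/(b + (-182 - 1*63)) + 1511) = -364*((6 + (-18 - 1*(-8)))/(10/711 + (-182 - 1*63)) + 1511) = -364*((6 + (-18 + 8))/(10/711 + (-182 - 63)) + 1511) = -364*((6 - 10)/(10/711 - 245) + 1511) = -364*(-4/(-174185/711) + 1511) = -364*(-4*(-711/174185) + 1511) = -364*(2844/174185 + 1511) = -364*263196379/174185 = -95803481956/174185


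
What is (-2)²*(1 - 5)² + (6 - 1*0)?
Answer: 70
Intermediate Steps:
(-2)²*(1 - 5)² + (6 - 1*0) = 4*(-4)² + (6 + 0) = 4*16 + 6 = 64 + 6 = 70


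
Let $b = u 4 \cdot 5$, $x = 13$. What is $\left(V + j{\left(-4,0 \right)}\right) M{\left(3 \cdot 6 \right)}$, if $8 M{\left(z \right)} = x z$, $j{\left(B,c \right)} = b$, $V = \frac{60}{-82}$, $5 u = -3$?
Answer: $- \frac{30537}{82} \approx -372.4$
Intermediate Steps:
$u = - \frac{3}{5}$ ($u = \frac{1}{5} \left(-3\right) = - \frac{3}{5} \approx -0.6$)
$V = - \frac{30}{41}$ ($V = 60 \left(- \frac{1}{82}\right) = - \frac{30}{41} \approx -0.73171$)
$b = -12$ ($b = \left(- \frac{3}{5}\right) 4 \cdot 5 = \left(- \frac{12}{5}\right) 5 = -12$)
$j{\left(B,c \right)} = -12$
$M{\left(z \right)} = \frac{13 z}{8}$
$\left(V + j{\left(-4,0 \right)}\right) M{\left(3 \cdot 6 \right)} = \left(- \frac{30}{41} - 12\right) \frac{13 \cdot 3 \cdot 6}{8} = - \frac{522 \cdot \frac{13}{8} \cdot 18}{41} = \left(- \frac{522}{41}\right) \frac{117}{4} = - \frac{30537}{82}$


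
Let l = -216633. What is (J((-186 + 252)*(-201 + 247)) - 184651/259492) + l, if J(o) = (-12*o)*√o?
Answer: -56214715087/259492 - 72864*√759 ≈ -2.2240e+6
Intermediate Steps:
J(o) = -12*o^(3/2)
(J((-186 + 252)*(-201 + 247)) - 184651/259492) + l = (-12*(-201 + 247)^(3/2)*(-186 + 252)^(3/2) - 184651/259492) - 216633 = (-12*6072*√759 - 184651*1/259492) - 216633 = (-72864*√759 - 184651/259492) - 216633 = (-184651/259492 - 72864*√759) - 216633 = -56214715087/259492 - 72864*√759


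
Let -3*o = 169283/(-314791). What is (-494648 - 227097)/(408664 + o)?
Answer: -136319298177/77186283391 ≈ -1.7661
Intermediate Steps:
o = 169283/944373 (o = -169283/(3*(-314791)) = -169283*(-1)/(3*314791) = -1/3*(-169283/314791) = 169283/944373 ≈ 0.17925)
(-494648 - 227097)/(408664 + o) = (-494648 - 227097)/(408664 + 169283/944373) = -721745/385931416955/944373 = -721745*944373/385931416955 = -136319298177/77186283391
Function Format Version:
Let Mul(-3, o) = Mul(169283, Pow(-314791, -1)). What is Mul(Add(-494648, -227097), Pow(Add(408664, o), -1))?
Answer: Rational(-136319298177, 77186283391) ≈ -1.7661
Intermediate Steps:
o = Rational(169283, 944373) (o = Mul(Rational(-1, 3), Mul(169283, Pow(-314791, -1))) = Mul(Rational(-1, 3), Mul(169283, Rational(-1, 314791))) = Mul(Rational(-1, 3), Rational(-169283, 314791)) = Rational(169283, 944373) ≈ 0.17925)
Mul(Add(-494648, -227097), Pow(Add(408664, o), -1)) = Mul(Add(-494648, -227097), Pow(Add(408664, Rational(169283, 944373)), -1)) = Mul(-721745, Pow(Rational(385931416955, 944373), -1)) = Mul(-721745, Rational(944373, 385931416955)) = Rational(-136319298177, 77186283391)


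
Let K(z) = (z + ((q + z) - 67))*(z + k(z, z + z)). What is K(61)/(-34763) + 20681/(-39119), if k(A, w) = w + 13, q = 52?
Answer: -1539337271/1359893797 ≈ -1.1320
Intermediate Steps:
k(A, w) = 13 + w
K(z) = (-15 + 2*z)*(13 + 3*z) (K(z) = (z + ((52 + z) - 67))*(z + (13 + (z + z))) = (z + (-15 + z))*(z + (13 + 2*z)) = (-15 + 2*z)*(13 + 3*z))
K(61)/(-34763) + 20681/(-39119) = (-195 - 19*61 + 6*61**2)/(-34763) + 20681/(-39119) = (-195 - 1159 + 6*3721)*(-1/34763) + 20681*(-1/39119) = (-195 - 1159 + 22326)*(-1/34763) - 20681/39119 = 20972*(-1/34763) - 20681/39119 = -20972/34763 - 20681/39119 = -1539337271/1359893797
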